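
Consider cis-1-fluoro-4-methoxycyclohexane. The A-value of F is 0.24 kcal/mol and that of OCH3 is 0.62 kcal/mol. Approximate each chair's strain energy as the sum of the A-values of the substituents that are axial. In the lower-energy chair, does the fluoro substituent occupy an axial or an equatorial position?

C1 and C4 have opposite parity, so for the cis isomer the two substituents are one axial and one equatorial in each chair.
Chair I (fluoro axial, methoxy equatorial): E = 0.24 kcal/mol.
Chair II (fluoro equatorial, methoxy axial): E = 0.62 kcal/mol.
Chair I is the more stable (lower-energy) conformer, and in that chair the fluoro group is axial.

axial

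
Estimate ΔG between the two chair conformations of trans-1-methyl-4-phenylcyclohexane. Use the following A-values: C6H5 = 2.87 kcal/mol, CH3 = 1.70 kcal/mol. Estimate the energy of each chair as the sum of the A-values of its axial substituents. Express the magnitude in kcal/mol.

4.57 kcal/mol

C1 and C4 have opposite parity, so for the trans isomer the two substituents are e,e in one chair and a,a in the other.
Chair I (phenyl axial, methyl axial): E = 4.57 kcal/mol.
Chair II (phenyl equatorial, methyl equatorial): E = 0.00 kcal/mol.
ΔE = 4.57 − 0.00 = 4.57 kcal/mol; chair II is more stable.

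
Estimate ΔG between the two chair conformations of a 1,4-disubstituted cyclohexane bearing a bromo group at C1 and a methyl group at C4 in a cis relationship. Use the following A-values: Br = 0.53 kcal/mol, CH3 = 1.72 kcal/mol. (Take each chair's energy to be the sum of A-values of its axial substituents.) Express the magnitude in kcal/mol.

1.19 kcal/mol

C1 and C4 have opposite parity, so for the cis isomer the two substituents are one axial and one equatorial in each chair.
Chair I (bromo axial, methyl equatorial): E = 0.53 kcal/mol.
Chair II (bromo equatorial, methyl axial): E = 1.72 kcal/mol.
ΔE = 1.72 − 0.53 = 1.19 kcal/mol; chair I is more stable.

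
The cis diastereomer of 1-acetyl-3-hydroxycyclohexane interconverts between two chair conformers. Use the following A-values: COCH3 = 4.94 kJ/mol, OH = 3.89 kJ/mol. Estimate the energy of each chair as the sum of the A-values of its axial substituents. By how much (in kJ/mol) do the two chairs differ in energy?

C1 and C3 have the same parity, so for the cis isomer the two substituents are e,e in one chair and a,a in the other.
Chair I (acetyl axial, hydroxyl axial): E = 8.83 kJ/mol.
Chair II (acetyl equatorial, hydroxyl equatorial): E = 0.00 kJ/mol.
ΔE = 8.83 − 0.00 = 8.83 kJ/mol; chair II is more stable.

8.83 kJ/mol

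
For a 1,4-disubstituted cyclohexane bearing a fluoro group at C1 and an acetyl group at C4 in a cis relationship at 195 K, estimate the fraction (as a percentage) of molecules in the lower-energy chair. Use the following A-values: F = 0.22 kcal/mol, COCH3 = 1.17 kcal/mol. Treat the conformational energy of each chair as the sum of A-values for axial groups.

92.1%

C1 and C4 have opposite parity, so for the cis isomer the two substituents are one axial and one equatorial in each chair.
Chair I (fluoro axial, acetyl equatorial): E = 0.22 kcal/mol; chair II (fluoro equatorial, acetyl axial): E = 1.17 kcal/mol.
ΔG = 0.95 kcal/mol between the two chairs.
K = exp(ΔG/RT) with R = 1.987×10⁻³ kcal mol⁻¹ K⁻¹ and T = 195 K gives K ≈ 11.6.
Fraction in the lower-energy chair = K/(K+1) = 92.1%.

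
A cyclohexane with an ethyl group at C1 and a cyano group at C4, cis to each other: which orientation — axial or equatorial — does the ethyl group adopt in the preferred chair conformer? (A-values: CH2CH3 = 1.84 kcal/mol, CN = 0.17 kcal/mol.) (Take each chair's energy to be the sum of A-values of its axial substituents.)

C1 and C4 have opposite parity, so for the cis isomer the two substituents are one axial and one equatorial in each chair.
Chair I (ethyl axial, cyano equatorial): E = 1.84 kcal/mol.
Chair II (ethyl equatorial, cyano axial): E = 0.17 kcal/mol.
Chair II is the more stable (lower-energy) conformer, and in that chair the ethyl group is equatorial.

equatorial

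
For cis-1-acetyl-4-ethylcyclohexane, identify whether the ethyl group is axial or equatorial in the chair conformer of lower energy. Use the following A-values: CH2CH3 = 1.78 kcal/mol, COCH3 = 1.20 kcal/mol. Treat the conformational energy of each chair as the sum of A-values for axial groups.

C1 and C4 have opposite parity, so for the cis isomer the two substituents are one axial and one equatorial in each chair.
Chair I (ethyl axial, acetyl equatorial): E = 1.78 kcal/mol.
Chair II (ethyl equatorial, acetyl axial): E = 1.20 kcal/mol.
Chair II is the more stable (lower-energy) conformer, and in that chair the ethyl group is equatorial.

equatorial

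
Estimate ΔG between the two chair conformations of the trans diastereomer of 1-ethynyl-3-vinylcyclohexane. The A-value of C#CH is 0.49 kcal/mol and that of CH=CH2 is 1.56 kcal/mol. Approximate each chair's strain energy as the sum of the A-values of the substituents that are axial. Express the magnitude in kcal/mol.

1.07 kcal/mol

C1 and C3 have the same parity, so for the trans isomer the two substituents are one axial and one equatorial in each chair.
Chair I (ethynyl axial, vinyl equatorial): E = 0.49 kcal/mol.
Chair II (ethynyl equatorial, vinyl axial): E = 1.56 kcal/mol.
ΔE = 1.56 − 0.49 = 1.07 kcal/mol; chair I is more stable.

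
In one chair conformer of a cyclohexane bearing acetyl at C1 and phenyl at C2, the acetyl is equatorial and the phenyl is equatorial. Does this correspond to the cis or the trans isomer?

C1 and C2 have opposite parity, so their axial bonds point in opposite directions.
With opposite-parity carbons, two substituents on the same face are one axial and one equatorial; opposite faces give both axial or both equatorial.
Here the groups are equatorial/equatorial → opposite face → trans.

trans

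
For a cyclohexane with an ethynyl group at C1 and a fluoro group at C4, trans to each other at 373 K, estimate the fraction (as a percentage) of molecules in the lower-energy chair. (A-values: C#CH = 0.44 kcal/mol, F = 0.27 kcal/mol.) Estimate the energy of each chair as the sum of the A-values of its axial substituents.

72.3%

C1 and C4 have opposite parity, so for the trans isomer the two substituents are e,e in one chair and a,a in the other.
Chair I (ethynyl axial, fluoro axial): E = 0.71 kcal/mol; chair II (ethynyl equatorial, fluoro equatorial): E = 0.00 kcal/mol.
ΔG = 0.71 kcal/mol between the two chairs.
K = exp(ΔG/RT) with R = 1.987×10⁻³ kcal mol⁻¹ K⁻¹ and T = 373 K gives K ≈ 2.61.
Fraction in the lower-energy chair = K/(K+1) = 72.3%.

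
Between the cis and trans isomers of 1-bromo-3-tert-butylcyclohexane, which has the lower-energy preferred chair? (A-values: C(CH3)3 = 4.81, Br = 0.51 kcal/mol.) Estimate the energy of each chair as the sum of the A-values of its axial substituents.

At 1,3 positions (parity same): cis → (e,e or a,a); trans → (a,e or e,a).
Best chair for cis: E = 0.00 kcal/mol; best chair for trans: E = 0.51 kcal/mol.
The cis isomer is lower by 0.51 kcal/mol.

cis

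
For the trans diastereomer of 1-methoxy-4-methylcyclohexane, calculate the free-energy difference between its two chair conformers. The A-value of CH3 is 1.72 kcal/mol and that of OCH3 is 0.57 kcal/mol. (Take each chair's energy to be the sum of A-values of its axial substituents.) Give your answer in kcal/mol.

2.29 kcal/mol

C1 and C4 have opposite parity, so for the trans isomer the two substituents are e,e in one chair and a,a in the other.
Chair I (methyl axial, methoxy axial): E = 2.29 kcal/mol.
Chair II (methyl equatorial, methoxy equatorial): E = 0.00 kcal/mol.
ΔE = 2.29 − 0.00 = 2.29 kcal/mol; chair II is more stable.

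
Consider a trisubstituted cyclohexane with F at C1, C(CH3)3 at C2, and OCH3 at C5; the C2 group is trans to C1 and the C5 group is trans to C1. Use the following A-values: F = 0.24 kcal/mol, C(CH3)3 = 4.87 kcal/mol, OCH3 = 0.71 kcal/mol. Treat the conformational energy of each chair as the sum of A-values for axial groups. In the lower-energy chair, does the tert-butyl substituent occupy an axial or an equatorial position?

Chair I (fluoro axial, tert-butyl axial, methoxy equatorial): E = 5.11 kcal/mol.
Chair II (fluoro equatorial, tert-butyl equatorial, methoxy axial): E = 0.71 kcal/mol.
Chair II is the more stable (lower-energy) conformer, and in that chair the tert-butyl group is equatorial.

equatorial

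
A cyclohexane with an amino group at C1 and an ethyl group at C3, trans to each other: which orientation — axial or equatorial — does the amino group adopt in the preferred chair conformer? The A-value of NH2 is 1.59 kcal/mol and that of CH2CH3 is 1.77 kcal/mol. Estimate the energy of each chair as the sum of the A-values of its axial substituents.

C1 and C3 have the same parity, so for the trans isomer the two substituents are one axial and one equatorial in each chair.
Chair I (amino axial, ethyl equatorial): E = 1.59 kcal/mol.
Chair II (amino equatorial, ethyl axial): E = 1.77 kcal/mol.
Chair I is the more stable (lower-energy) conformer, and in that chair the amino group is axial.

axial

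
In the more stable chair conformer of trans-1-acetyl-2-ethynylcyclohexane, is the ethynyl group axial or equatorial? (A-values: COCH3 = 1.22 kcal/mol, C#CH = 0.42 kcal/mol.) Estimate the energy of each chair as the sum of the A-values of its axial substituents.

C1 and C2 have opposite parity, so for the trans isomer the two substituents are e,e in one chair and a,a in the other.
Chair I (acetyl axial, ethynyl axial): E = 1.64 kcal/mol.
Chair II (acetyl equatorial, ethynyl equatorial): E = 0.00 kcal/mol.
Chair II is the more stable (lower-energy) conformer, and in that chair the ethynyl group is equatorial.

equatorial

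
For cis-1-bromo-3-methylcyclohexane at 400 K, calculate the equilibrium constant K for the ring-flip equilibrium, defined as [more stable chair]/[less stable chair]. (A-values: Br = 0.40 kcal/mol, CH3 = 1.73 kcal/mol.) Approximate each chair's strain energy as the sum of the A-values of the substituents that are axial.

C1 and C3 have the same parity, so for the cis isomer the two substituents are e,e in one chair and a,a in the other.
Chair I (bromo axial, methyl axial): E = 2.13 kcal/mol; chair II (bromo equatorial, methyl equatorial): E = 0.00 kcal/mol.
ΔG = 2.13 kcal/mol between the two chairs.
K = exp(ΔG/RT) with R = 1.987×10⁻³ kcal mol⁻¹ K⁻¹ and T = 400 K gives K ≈ 14.6.

K ≈ 14.6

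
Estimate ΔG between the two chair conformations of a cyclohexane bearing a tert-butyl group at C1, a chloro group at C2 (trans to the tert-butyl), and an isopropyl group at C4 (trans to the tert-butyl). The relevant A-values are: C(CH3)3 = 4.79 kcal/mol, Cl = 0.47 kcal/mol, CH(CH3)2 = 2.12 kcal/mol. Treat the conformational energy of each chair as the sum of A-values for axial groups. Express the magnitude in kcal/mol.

7.38 kcal/mol

Chair I (tert-butyl axial, chloro axial, isopropyl axial): E = 7.38 kcal/mol.
Chair II (tert-butyl equatorial, chloro equatorial, isopropyl equatorial): E = 0.00 kcal/mol.
ΔE = 7.38 − 0.00 = 7.38 kcal/mol; chair II is more stable.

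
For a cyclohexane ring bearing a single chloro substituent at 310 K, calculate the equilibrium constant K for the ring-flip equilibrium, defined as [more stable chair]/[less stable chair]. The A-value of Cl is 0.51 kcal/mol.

One chair has the chloro group axial (E = 0.51 kcal/mol) and the other has it equatorial (E = 0).
ΔG = 0.51 kcal/mol between the two chairs.
K = exp(ΔG/RT) with R = 1.987×10⁻³ kcal mol⁻¹ K⁻¹ and T = 310 K gives K ≈ 2.29.

K ≈ 2.29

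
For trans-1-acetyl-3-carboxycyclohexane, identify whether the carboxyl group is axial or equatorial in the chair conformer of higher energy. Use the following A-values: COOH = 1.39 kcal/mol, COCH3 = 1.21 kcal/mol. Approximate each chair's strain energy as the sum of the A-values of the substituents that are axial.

axial

C1 and C3 have the same parity, so for the trans isomer the two substituents are one axial and one equatorial in each chair.
Chair I (carboxyl axial, acetyl equatorial): E = 1.39 kcal/mol.
Chair II (carboxyl equatorial, acetyl axial): E = 1.21 kcal/mol.
Chair I is the less stable (higher-energy) conformer, and in that chair the carboxyl group is axial.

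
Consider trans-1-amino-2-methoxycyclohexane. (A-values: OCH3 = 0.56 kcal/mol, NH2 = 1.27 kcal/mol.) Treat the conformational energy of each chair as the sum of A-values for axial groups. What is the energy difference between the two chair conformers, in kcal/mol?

1.83 kcal/mol

C1 and C2 have opposite parity, so for the trans isomer the two substituents are e,e in one chair and a,a in the other.
Chair I (methoxy axial, amino axial): E = 1.83 kcal/mol.
Chair II (methoxy equatorial, amino equatorial): E = 0.00 kcal/mol.
ΔE = 1.83 − 0.00 = 1.83 kcal/mol; chair II is more stable.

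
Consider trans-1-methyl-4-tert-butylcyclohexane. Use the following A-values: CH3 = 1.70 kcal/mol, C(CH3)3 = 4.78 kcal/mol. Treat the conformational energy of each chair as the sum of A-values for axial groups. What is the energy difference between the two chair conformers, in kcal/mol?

6.48 kcal/mol

C1 and C4 have opposite parity, so for the trans isomer the two substituents are e,e in one chair and a,a in the other.
Chair I (methyl axial, tert-butyl axial): E = 6.48 kcal/mol.
Chair II (methyl equatorial, tert-butyl equatorial): E = 0.00 kcal/mol.
ΔE = 6.48 − 0.00 = 6.48 kcal/mol; chair II is more stable.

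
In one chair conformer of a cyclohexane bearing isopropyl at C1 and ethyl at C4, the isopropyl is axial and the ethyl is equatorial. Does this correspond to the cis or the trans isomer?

C1 and C4 have opposite parity, so their axial bonds point in opposite directions.
With opposite-parity carbons, two substituents on the same face are one axial and one equatorial; opposite faces give both axial or both equatorial.
Here the groups are axial/equatorial → same face → cis.

cis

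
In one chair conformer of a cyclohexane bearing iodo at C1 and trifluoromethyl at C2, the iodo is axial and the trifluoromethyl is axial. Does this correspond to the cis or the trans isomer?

trans

C1 and C2 have opposite parity, so their axial bonds point in opposite directions.
With opposite-parity carbons, two substituents on the same face are one axial and one equatorial; opposite faces give both axial or both equatorial.
Here the groups are axial/axial → opposite face → trans.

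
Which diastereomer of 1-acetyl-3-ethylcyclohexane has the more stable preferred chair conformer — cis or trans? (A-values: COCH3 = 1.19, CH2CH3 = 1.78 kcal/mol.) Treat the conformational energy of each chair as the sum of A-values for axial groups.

At 1,3 positions (parity same): cis → (e,e or a,a); trans → (a,e or e,a).
Best chair for cis: E = 0.00 kcal/mol; best chair for trans: E = 1.19 kcal/mol.
The cis isomer is lower by 1.19 kcal/mol.

cis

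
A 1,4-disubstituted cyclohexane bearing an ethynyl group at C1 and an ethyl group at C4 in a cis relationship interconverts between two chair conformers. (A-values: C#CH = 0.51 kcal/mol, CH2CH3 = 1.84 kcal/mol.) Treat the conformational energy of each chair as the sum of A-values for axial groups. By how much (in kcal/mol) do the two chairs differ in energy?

C1 and C4 have opposite parity, so for the cis isomer the two substituents are one axial and one equatorial in each chair.
Chair I (ethynyl axial, ethyl equatorial): E = 0.51 kcal/mol.
Chair II (ethynyl equatorial, ethyl axial): E = 1.84 kcal/mol.
ΔE = 1.84 − 0.51 = 1.33 kcal/mol; chair I is more stable.

1.33 kcal/mol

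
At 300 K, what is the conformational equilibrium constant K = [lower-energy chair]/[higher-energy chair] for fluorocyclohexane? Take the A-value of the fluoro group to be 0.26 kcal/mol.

K ≈ 1.55

One chair has the fluoro group axial (E = 0.26 kcal/mol) and the other has it equatorial (E = 0).
ΔG = 0.26 kcal/mol between the two chairs.
K = exp(ΔG/RT) with R = 1.987×10⁻³ kcal mol⁻¹ K⁻¹ and T = 300 K gives K ≈ 1.55.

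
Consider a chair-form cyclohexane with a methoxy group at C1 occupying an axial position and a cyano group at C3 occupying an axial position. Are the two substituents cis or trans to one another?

C1 and C3 have the same parity, so their axial bonds point in the same direction.
With same-parity carbons, two substituents on the same face are both axial or both equatorial; opposite faces give one of each.
Here the groups are axial/axial → same face → cis.

cis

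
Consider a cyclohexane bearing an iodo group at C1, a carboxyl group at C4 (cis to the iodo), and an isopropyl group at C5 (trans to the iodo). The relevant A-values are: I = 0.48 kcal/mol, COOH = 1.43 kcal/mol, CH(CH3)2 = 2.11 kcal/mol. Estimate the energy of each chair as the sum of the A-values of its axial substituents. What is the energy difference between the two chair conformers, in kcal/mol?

3.06 kcal/mol

Chair I (iodo axial, carboxyl equatorial, isopropyl equatorial): E = 0.48 kcal/mol.
Chair II (iodo equatorial, carboxyl axial, isopropyl axial): E = 3.54 kcal/mol.
ΔE = 3.54 − 0.48 = 3.06 kcal/mol; chair I is more stable.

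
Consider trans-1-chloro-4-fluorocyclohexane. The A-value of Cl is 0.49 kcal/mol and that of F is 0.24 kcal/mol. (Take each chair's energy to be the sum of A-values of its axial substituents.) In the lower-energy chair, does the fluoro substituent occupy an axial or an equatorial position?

C1 and C4 have opposite parity, so for the trans isomer the two substituents are e,e in one chair and a,a in the other.
Chair I (chloro axial, fluoro axial): E = 0.73 kcal/mol.
Chair II (chloro equatorial, fluoro equatorial): E = 0.00 kcal/mol.
Chair II is the more stable (lower-energy) conformer, and in that chair the fluoro group is equatorial.

equatorial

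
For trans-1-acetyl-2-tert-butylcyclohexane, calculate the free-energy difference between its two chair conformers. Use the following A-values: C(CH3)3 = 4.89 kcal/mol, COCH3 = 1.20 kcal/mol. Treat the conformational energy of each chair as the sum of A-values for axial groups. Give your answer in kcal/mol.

C1 and C2 have opposite parity, so for the trans isomer the two substituents are e,e in one chair and a,a in the other.
Chair I (tert-butyl axial, acetyl axial): E = 6.09 kcal/mol.
Chair II (tert-butyl equatorial, acetyl equatorial): E = 0.00 kcal/mol.
ΔE = 6.09 − 0.00 = 6.09 kcal/mol; chair II is more stable.

6.09 kcal/mol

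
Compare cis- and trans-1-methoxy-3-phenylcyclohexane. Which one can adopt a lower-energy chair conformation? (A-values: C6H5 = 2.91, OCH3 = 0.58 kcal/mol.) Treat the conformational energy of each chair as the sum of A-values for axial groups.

cis

At 1,3 positions (parity same): cis → (e,e or a,a); trans → (a,e or e,a).
Best chair for cis: E = 0.00 kcal/mol; best chair for trans: E = 0.58 kcal/mol.
The cis isomer is lower by 0.58 kcal/mol.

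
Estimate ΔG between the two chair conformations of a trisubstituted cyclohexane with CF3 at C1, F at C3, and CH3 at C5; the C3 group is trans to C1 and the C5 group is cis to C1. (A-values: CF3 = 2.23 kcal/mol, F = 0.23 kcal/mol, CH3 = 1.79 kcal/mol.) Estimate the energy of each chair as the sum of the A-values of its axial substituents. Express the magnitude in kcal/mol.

3.79 kcal/mol

Chair I (trifluoromethyl axial, fluoro equatorial, methyl axial): E = 4.02 kcal/mol.
Chair II (trifluoromethyl equatorial, fluoro axial, methyl equatorial): E = 0.23 kcal/mol.
ΔE = 4.02 − 0.23 = 3.79 kcal/mol; chair II is more stable.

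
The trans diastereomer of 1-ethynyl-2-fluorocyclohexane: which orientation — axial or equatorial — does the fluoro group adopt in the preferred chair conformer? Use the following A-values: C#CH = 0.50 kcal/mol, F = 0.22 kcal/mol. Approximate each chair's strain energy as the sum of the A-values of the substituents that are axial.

equatorial

C1 and C2 have opposite parity, so for the trans isomer the two substituents are e,e in one chair and a,a in the other.
Chair I (ethynyl axial, fluoro axial): E = 0.72 kcal/mol.
Chair II (ethynyl equatorial, fluoro equatorial): E = 0.00 kcal/mol.
Chair II is the more stable (lower-energy) conformer, and in that chair the fluoro group is equatorial.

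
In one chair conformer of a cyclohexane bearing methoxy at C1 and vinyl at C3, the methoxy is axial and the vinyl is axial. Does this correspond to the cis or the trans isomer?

cis

C1 and C3 have the same parity, so their axial bonds point in the same direction.
With same-parity carbons, two substituents on the same face are both axial or both equatorial; opposite faces give one of each.
Here the groups are axial/axial → same face → cis.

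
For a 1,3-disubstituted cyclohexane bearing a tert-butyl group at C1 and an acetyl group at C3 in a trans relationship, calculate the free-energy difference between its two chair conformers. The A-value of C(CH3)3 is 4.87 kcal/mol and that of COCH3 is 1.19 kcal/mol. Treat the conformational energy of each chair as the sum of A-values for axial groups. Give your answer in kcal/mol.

C1 and C3 have the same parity, so for the trans isomer the two substituents are one axial and one equatorial in each chair.
Chair I (tert-butyl axial, acetyl equatorial): E = 4.87 kcal/mol.
Chair II (tert-butyl equatorial, acetyl axial): E = 1.19 kcal/mol.
ΔE = 4.87 − 1.19 = 3.68 kcal/mol; chair II is more stable.

3.68 kcal/mol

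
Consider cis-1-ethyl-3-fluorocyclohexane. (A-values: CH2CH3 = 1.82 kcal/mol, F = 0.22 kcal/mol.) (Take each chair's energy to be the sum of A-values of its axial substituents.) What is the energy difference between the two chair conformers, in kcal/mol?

2.04 kcal/mol

C1 and C3 have the same parity, so for the cis isomer the two substituents are e,e in one chair and a,a in the other.
Chair I (ethyl axial, fluoro axial): E = 2.04 kcal/mol.
Chair II (ethyl equatorial, fluoro equatorial): E = 0.00 kcal/mol.
ΔE = 2.04 − 0.00 = 2.04 kcal/mol; chair II is more stable.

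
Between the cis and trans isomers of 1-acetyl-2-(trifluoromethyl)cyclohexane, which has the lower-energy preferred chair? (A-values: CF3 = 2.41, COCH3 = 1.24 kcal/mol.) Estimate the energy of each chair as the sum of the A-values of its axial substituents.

trans

At 1,2 positions (parity opposite): cis → (a,e or e,a); trans → (e,e or a,a).
Best chair for cis: E = 1.24 kcal/mol; best chair for trans: E = 0.00 kcal/mol.
The trans isomer is lower by 1.24 kcal/mol.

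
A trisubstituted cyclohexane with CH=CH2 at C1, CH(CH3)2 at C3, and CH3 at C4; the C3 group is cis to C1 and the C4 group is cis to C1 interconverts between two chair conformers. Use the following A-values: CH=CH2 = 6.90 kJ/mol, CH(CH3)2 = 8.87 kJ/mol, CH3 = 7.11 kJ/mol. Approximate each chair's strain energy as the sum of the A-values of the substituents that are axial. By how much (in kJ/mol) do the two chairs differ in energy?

8.66 kJ/mol

Chair I (vinyl axial, isopropyl axial, methyl equatorial): E = 15.77 kJ/mol.
Chair II (vinyl equatorial, isopropyl equatorial, methyl axial): E = 7.11 kJ/mol.
ΔE = 15.77 − 7.11 = 8.66 kJ/mol; chair II is more stable.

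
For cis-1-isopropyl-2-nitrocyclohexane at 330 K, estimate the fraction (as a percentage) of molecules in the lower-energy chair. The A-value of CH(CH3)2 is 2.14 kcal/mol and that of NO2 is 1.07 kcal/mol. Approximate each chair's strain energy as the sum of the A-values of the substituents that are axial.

83.6%

C1 and C2 have opposite parity, so for the cis isomer the two substituents are one axial and one equatorial in each chair.
Chair I (isopropyl axial, nitro equatorial): E = 2.14 kcal/mol; chair II (isopropyl equatorial, nitro axial): E = 1.07 kcal/mol.
ΔG = 1.07 kcal/mol between the two chairs.
K = exp(ΔG/RT) with R = 1.987×10⁻³ kcal mol⁻¹ K⁻¹ and T = 330 K gives K ≈ 5.11.
Fraction in the lower-energy chair = K/(K+1) = 83.6%.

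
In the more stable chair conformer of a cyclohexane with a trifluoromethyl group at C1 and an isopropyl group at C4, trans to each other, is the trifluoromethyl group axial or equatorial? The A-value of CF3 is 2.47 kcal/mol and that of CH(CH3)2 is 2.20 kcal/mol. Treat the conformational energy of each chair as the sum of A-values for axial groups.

C1 and C4 have opposite parity, so for the trans isomer the two substituents are e,e in one chair and a,a in the other.
Chair I (trifluoromethyl axial, isopropyl axial): E = 4.67 kcal/mol.
Chair II (trifluoromethyl equatorial, isopropyl equatorial): E = 0.00 kcal/mol.
Chair II is the more stable (lower-energy) conformer, and in that chair the trifluoromethyl group is equatorial.

equatorial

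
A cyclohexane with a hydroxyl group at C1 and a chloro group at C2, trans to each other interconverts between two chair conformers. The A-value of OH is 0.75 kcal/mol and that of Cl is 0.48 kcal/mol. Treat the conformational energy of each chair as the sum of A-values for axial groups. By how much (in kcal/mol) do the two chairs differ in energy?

C1 and C2 have opposite parity, so for the trans isomer the two substituents are e,e in one chair and a,a in the other.
Chair I (hydroxyl axial, chloro axial): E = 1.23 kcal/mol.
Chair II (hydroxyl equatorial, chloro equatorial): E = 0.00 kcal/mol.
ΔE = 1.23 − 0.00 = 1.23 kcal/mol; chair II is more stable.

1.23 kcal/mol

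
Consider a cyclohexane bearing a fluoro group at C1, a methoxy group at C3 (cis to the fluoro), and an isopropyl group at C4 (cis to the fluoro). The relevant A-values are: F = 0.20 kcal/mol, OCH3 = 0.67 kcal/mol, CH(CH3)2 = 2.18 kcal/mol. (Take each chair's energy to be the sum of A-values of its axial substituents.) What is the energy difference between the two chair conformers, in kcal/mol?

Chair I (fluoro axial, methoxy axial, isopropyl equatorial): E = 0.87 kcal/mol.
Chair II (fluoro equatorial, methoxy equatorial, isopropyl axial): E = 2.18 kcal/mol.
ΔE = 2.18 − 0.87 = 1.31 kcal/mol; chair I is more stable.

1.31 kcal/mol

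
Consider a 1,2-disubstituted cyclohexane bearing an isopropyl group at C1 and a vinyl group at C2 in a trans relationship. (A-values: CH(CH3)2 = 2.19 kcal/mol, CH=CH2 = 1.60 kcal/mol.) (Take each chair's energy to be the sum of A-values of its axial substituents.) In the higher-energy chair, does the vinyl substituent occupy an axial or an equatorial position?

axial

C1 and C2 have opposite parity, so for the trans isomer the two substituents are e,e in one chair and a,a in the other.
Chair I (isopropyl axial, vinyl axial): E = 3.79 kcal/mol.
Chair II (isopropyl equatorial, vinyl equatorial): E = 0.00 kcal/mol.
Chair I is the less stable (higher-energy) conformer, and in that chair the vinyl group is axial.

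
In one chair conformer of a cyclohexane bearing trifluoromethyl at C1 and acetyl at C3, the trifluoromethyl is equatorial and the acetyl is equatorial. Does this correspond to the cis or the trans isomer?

cis

C1 and C3 have the same parity, so their axial bonds point in the same direction.
With same-parity carbons, two substituents on the same face are both axial or both equatorial; opposite faces give one of each.
Here the groups are equatorial/equatorial → same face → cis.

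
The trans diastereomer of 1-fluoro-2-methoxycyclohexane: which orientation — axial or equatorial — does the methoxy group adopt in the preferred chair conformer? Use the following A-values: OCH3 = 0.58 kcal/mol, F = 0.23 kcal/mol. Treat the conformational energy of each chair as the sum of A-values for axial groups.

C1 and C2 have opposite parity, so for the trans isomer the two substituents are e,e in one chair and a,a in the other.
Chair I (methoxy axial, fluoro axial): E = 0.81 kcal/mol.
Chair II (methoxy equatorial, fluoro equatorial): E = 0.00 kcal/mol.
Chair II is the more stable (lower-energy) conformer, and in that chair the methoxy group is equatorial.

equatorial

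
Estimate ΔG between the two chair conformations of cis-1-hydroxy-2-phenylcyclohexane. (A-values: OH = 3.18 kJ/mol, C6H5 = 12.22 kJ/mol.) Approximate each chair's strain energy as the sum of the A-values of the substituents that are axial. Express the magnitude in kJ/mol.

C1 and C2 have opposite parity, so for the cis isomer the two substituents are one axial and one equatorial in each chair.
Chair I (hydroxyl axial, phenyl equatorial): E = 3.18 kJ/mol.
Chair II (hydroxyl equatorial, phenyl axial): E = 12.22 kJ/mol.
ΔE = 12.22 − 3.18 = 9.04 kJ/mol; chair I is more stable.

9.04 kJ/mol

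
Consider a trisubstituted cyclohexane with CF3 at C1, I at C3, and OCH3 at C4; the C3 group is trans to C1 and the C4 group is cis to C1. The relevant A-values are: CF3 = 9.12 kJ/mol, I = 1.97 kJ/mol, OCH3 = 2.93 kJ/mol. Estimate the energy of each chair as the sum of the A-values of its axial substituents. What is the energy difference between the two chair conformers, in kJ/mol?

Chair I (trifluoromethyl axial, iodo equatorial, methoxy equatorial): E = 9.12 kJ/mol.
Chair II (trifluoromethyl equatorial, iodo axial, methoxy axial): E = 4.90 kJ/mol.
ΔE = 9.12 − 4.90 = 4.22 kJ/mol; chair II is more stable.

4.22 kJ/mol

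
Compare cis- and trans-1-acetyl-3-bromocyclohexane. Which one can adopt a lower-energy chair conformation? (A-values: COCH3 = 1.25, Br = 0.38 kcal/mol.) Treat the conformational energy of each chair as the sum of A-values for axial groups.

At 1,3 positions (parity same): cis → (e,e or a,a); trans → (a,e or e,a).
Best chair for cis: E = 0.00 kcal/mol; best chair for trans: E = 0.38 kcal/mol.
The cis isomer is lower by 0.38 kcal/mol.

cis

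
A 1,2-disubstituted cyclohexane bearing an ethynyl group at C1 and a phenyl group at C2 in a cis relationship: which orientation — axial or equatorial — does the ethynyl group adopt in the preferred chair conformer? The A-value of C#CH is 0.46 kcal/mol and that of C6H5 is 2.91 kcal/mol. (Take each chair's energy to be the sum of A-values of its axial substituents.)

axial

C1 and C2 have opposite parity, so for the cis isomer the two substituents are one axial and one equatorial in each chair.
Chair I (ethynyl axial, phenyl equatorial): E = 0.46 kcal/mol.
Chair II (ethynyl equatorial, phenyl axial): E = 2.91 kcal/mol.
Chair I is the more stable (lower-energy) conformer, and in that chair the ethynyl group is axial.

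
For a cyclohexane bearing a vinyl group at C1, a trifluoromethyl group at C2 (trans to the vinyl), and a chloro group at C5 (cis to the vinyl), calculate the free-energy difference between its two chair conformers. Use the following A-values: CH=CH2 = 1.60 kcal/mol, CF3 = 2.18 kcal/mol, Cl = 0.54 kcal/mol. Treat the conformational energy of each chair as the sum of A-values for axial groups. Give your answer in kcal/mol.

4.32 kcal/mol

Chair I (vinyl axial, trifluoromethyl axial, chloro axial): E = 4.32 kcal/mol.
Chair II (vinyl equatorial, trifluoromethyl equatorial, chloro equatorial): E = 0.00 kcal/mol.
ΔE = 4.32 − 0.00 = 4.32 kcal/mol; chair II is more stable.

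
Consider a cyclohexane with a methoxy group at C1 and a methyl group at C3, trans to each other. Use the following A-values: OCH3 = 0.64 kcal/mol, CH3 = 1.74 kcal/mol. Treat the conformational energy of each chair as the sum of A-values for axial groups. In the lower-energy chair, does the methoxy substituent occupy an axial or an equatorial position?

C1 and C3 have the same parity, so for the trans isomer the two substituents are one axial and one equatorial in each chair.
Chair I (methoxy axial, methyl equatorial): E = 0.64 kcal/mol.
Chair II (methoxy equatorial, methyl axial): E = 1.74 kcal/mol.
Chair I is the more stable (lower-energy) conformer, and in that chair the methoxy group is axial.

axial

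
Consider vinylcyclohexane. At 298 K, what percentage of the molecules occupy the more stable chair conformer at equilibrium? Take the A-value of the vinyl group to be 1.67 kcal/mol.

94.4%

One chair has the vinyl group axial (E = 1.67 kcal/mol) and the other has it equatorial (E = 0).
ΔG = 1.67 kcal/mol between the two chairs.
K = exp(ΔG/RT) with R = 1.987×10⁻³ kcal mol⁻¹ K⁻¹ and T = 298 K gives K ≈ 16.8.
Fraction in the lower-energy chair = K/(K+1) = 94.4%.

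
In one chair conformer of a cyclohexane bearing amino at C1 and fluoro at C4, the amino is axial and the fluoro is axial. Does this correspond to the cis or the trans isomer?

C1 and C4 have opposite parity, so their axial bonds point in opposite directions.
With opposite-parity carbons, two substituents on the same face are one axial and one equatorial; opposite faces give both axial or both equatorial.
Here the groups are axial/axial → opposite face → trans.

trans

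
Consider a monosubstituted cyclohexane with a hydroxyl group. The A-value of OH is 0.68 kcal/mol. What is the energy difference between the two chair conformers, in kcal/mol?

A monosubstituted cyclohexane has one chair with the hydroxyl group axial (E = A = 0.68 kcal/mol) and one with it equatorial (E = 0).
ΔE = 0.68 − 0 = 0.68 kcal/mol.

0.68 kcal/mol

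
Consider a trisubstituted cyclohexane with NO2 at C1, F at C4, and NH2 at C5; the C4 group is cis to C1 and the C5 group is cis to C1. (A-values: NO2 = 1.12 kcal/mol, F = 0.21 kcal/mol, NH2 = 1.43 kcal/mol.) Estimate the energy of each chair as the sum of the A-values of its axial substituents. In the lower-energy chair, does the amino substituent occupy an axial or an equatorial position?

equatorial

Chair I (nitro axial, fluoro equatorial, amino axial): E = 2.55 kcal/mol.
Chair II (nitro equatorial, fluoro axial, amino equatorial): E = 0.21 kcal/mol.
Chair II is the more stable (lower-energy) conformer, and in that chair the amino group is equatorial.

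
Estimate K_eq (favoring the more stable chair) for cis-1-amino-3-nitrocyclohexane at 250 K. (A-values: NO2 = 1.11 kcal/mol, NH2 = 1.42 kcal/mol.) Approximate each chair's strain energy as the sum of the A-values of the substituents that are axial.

K ≈ 163

C1 and C3 have the same parity, so for the cis isomer the two substituents are e,e in one chair and a,a in the other.
Chair I (nitro axial, amino axial): E = 2.53 kcal/mol; chair II (nitro equatorial, amino equatorial): E = 0.00 kcal/mol.
ΔG = 2.53 kcal/mol between the two chairs.
K = exp(ΔG/RT) with R = 1.987×10⁻³ kcal mol⁻¹ K⁻¹ and T = 250 K gives K ≈ 163.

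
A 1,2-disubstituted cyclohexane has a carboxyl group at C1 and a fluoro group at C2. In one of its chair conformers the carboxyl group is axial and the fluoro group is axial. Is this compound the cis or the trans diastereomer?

trans

C1 and C2 have opposite parity, so their axial bonds point in opposite directions.
With opposite-parity carbons, two substituents on the same face are one axial and one equatorial; opposite faces give both axial or both equatorial.
Here the groups are axial/axial → opposite face → trans.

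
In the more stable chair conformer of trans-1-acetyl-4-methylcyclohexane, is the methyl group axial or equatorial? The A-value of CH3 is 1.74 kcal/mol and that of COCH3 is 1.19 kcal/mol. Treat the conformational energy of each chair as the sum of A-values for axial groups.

equatorial

C1 and C4 have opposite parity, so for the trans isomer the two substituents are e,e in one chair and a,a in the other.
Chair I (methyl axial, acetyl axial): E = 2.93 kcal/mol.
Chair II (methyl equatorial, acetyl equatorial): E = 0.00 kcal/mol.
Chair II is the more stable (lower-energy) conformer, and in that chair the methyl group is equatorial.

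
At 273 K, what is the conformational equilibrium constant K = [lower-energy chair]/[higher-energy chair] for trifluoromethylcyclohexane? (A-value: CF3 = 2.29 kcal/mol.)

One chair has the trifluoromethyl group axial (E = 2.29 kcal/mol) and the other has it equatorial (E = 0).
ΔG = 2.29 kcal/mol between the two chairs.
K = exp(ΔG/RT) with R = 1.987×10⁻³ kcal mol⁻¹ K⁻¹ and T = 273 K gives K ≈ 68.1.

K ≈ 68.1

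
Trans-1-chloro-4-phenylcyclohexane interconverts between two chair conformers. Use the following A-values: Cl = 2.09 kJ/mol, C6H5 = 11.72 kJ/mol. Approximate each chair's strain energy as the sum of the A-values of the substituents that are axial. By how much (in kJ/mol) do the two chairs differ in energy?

13.81 kJ/mol

C1 and C4 have opposite parity, so for the trans isomer the two substituents are e,e in one chair and a,a in the other.
Chair I (chloro axial, phenyl axial): E = 13.81 kJ/mol.
Chair II (chloro equatorial, phenyl equatorial): E = 0.00 kJ/mol.
ΔE = 13.81 − 0.00 = 13.81 kJ/mol; chair II is more stable.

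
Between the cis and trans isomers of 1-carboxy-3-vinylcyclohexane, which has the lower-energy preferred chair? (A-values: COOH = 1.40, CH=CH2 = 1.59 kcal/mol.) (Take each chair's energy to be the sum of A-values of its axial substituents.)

cis

At 1,3 positions (parity same): cis → (e,e or a,a); trans → (a,e or e,a).
Best chair for cis: E = 0.00 kcal/mol; best chair for trans: E = 1.40 kcal/mol.
The cis isomer is lower by 1.40 kcal/mol.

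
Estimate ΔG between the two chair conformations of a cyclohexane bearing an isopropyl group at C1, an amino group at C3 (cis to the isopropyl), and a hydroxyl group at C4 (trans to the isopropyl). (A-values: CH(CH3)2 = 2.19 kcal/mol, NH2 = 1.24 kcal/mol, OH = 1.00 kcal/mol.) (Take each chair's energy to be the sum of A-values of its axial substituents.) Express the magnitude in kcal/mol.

Chair I (isopropyl axial, amino axial, hydroxyl axial): E = 4.43 kcal/mol.
Chair II (isopropyl equatorial, amino equatorial, hydroxyl equatorial): E = 0.00 kcal/mol.
ΔE = 4.43 − 0.00 = 4.43 kcal/mol; chair II is more stable.

4.43 kcal/mol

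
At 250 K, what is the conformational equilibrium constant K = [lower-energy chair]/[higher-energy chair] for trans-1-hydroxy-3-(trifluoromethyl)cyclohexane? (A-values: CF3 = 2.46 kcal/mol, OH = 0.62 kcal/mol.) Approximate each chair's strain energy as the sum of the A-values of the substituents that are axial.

C1 and C3 have the same parity, so for the trans isomer the two substituents are one axial and one equatorial in each chair.
Chair I (trifluoromethyl axial, hydroxyl equatorial): E = 2.46 kcal/mol; chair II (trifluoromethyl equatorial, hydroxyl axial): E = 0.62 kcal/mol.
ΔG = 1.84 kcal/mol between the two chairs.
K = exp(ΔG/RT) with R = 1.987×10⁻³ kcal mol⁻¹ K⁻¹ and T = 250 K gives K ≈ 40.6.

K ≈ 40.6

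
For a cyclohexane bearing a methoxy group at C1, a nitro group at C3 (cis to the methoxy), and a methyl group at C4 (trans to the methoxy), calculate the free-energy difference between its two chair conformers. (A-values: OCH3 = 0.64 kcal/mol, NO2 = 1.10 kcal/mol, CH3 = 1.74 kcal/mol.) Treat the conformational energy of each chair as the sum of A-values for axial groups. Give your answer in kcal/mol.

Chair I (methoxy axial, nitro axial, methyl axial): E = 3.48 kcal/mol.
Chair II (methoxy equatorial, nitro equatorial, methyl equatorial): E = 0.00 kcal/mol.
ΔE = 3.48 − 0.00 = 3.48 kcal/mol; chair II is more stable.

3.48 kcal/mol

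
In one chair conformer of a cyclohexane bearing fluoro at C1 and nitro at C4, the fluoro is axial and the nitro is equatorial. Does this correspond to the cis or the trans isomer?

cis

C1 and C4 have opposite parity, so their axial bonds point in opposite directions.
With opposite-parity carbons, two substituents on the same face are one axial and one equatorial; opposite faces give both axial or both equatorial.
Here the groups are axial/equatorial → same face → cis.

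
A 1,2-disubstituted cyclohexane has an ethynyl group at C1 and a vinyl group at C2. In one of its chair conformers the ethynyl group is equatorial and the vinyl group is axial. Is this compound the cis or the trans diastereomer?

C1 and C2 have opposite parity, so their axial bonds point in opposite directions.
With opposite-parity carbons, two substituents on the same face are one axial and one equatorial; opposite faces give both axial or both equatorial.
Here the groups are equatorial/axial → same face → cis.

cis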